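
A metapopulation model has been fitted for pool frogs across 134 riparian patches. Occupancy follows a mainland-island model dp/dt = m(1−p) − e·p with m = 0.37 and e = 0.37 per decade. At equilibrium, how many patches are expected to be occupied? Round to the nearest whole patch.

67

p* = m/(m+e) = 0.37/0.7400 = 0.5000.
Expected occupied patches = N × p* = 134 × 0.5000 = 67.00 ≈ 67.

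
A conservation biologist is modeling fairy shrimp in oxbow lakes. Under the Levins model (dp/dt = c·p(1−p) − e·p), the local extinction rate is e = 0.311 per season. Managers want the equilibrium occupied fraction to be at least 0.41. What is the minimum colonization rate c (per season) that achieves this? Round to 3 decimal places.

0.527

p* = 1 − e/c ≥ 0.41 requires e/c ≤ 0.5900, i.e. c ≥ e/0.5900.
c_min = 0.311/0.5900 = 0.5271.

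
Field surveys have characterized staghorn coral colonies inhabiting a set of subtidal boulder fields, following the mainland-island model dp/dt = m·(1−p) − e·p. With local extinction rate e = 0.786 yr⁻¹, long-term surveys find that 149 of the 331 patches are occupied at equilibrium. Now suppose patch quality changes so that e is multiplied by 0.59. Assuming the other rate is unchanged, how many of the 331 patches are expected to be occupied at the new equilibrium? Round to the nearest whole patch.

192

Observed p* = 149/331 = 0.45015.
Balance m(1−p*) = e·p* gives m = e·p*/(1−p*) = 0.786×0.45015/0.54985 = 0.64348.
New p* = m/(m+e) = 0.64348/(0.64348+0.46374) = 0.58117.
Expected occupied = 331 × 0.58117 = 192.37 ≈ 192.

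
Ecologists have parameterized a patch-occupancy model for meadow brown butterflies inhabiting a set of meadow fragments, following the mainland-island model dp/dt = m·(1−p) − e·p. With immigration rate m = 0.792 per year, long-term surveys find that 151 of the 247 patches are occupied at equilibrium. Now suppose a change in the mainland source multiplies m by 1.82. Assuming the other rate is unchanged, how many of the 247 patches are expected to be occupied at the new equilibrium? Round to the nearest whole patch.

Observed p* = 151/247 = 0.61134.
Balance m(1−p*) = e·p* gives e = m(1−p*)/p* = 0.792×0.38866/0.61134 = 0.50351.
New p* = m/(m+e) = 1.44144/(1.44144+0.50351) = 0.74112.
Expected occupied = 247 × 0.74112 = 183.06 ≈ 183.

183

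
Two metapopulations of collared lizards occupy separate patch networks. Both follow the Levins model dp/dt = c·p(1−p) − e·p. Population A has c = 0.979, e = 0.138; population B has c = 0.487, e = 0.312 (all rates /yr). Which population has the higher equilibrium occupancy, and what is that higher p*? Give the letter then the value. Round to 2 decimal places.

A, 0.86

A: p*_A = 1 − 0.138/0.979 = 0.8590.
B: p*_B = 1 − 0.312/0.487 = 0.3593.
A is higher at 0.8590.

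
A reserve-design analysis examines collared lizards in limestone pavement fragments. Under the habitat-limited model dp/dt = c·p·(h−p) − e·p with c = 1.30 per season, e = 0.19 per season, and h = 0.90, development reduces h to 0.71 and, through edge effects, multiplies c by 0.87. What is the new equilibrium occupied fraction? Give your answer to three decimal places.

0.542

Before: p* = h − e/c = 0.90 − 0.19/1.30 = 0.90 − 0.1462 = 0.7538.
After: c = 1.131, e = 0.19, h = 0.71; p* = 0.71 − 0.19/1.131 = 0.5420.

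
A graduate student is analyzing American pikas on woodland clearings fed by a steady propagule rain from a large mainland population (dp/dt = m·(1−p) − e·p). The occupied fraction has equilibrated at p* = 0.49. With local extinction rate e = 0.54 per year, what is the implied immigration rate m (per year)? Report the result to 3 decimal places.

0.519

At equilibrium m(1−p*) = e·p*, so m = e·p*/(1−p*).
m = 0.54 × 0.49 / 0.5100 = 0.2646/0.5100 = 0.5188.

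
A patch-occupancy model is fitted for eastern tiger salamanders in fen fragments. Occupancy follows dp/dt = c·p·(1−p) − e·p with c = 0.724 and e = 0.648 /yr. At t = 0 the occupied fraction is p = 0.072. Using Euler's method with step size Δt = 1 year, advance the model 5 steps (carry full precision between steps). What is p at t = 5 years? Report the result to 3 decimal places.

Update rule: p ← p + [c·p·(1−p) − e·p]·Δt with Δt = 1.
p: 0.07200 → 0.07372  (Δp = +0.00172)
p: 0.07372 → 0.07539  (Δp = +0.00167)
p: 0.07539 → 0.07700  (Δp = +0.00161)
p: 0.07700 → 0.07856  (Δp = +0.00156)
p: 0.07856 → 0.08006  (Δp = +0.00150)

0.080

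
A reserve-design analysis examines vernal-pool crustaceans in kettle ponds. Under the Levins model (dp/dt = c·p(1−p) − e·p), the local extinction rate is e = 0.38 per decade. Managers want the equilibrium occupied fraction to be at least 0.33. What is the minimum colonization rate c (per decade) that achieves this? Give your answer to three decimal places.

p* = 1 − e/c ≥ 0.33 requires e/c ≤ 0.6700, i.e. c ≥ e/0.6700.
c_min = 0.38/0.6700 = 0.5672.

0.567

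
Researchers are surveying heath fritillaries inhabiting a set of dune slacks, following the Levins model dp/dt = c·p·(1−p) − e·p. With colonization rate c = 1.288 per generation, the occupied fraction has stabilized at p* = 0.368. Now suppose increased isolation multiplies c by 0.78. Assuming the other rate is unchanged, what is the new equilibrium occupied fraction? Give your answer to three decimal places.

0.190

Balance c(1−p*) = e gives e = 1.288×(1 − 0.36800) = 0.81402.
New p* = 1 − e/c = 1 − 0.81402/1.00464 = 0.18974.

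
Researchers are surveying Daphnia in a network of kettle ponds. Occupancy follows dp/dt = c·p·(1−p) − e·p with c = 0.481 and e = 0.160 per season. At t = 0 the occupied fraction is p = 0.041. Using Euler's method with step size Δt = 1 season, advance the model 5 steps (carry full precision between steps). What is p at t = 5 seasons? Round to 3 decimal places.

Update rule: p ← p + [c·p·(1−p) − e·p]·Δt with Δt = 1.
p: 0.04100 → 0.05335  (Δp = +0.01235)
p: 0.05335 → 0.06911  (Δp = +0.01576)
p: 0.06911 → 0.08900  (Δp = +0.01989)
p: 0.08900 → 0.11375  (Δp = +0.02476)
p: 0.11375 → 0.14405  (Δp = +0.03029)

0.144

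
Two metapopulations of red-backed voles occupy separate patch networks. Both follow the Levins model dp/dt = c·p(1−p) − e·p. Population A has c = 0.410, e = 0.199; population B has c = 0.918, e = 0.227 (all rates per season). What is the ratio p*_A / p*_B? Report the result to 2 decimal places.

0.68

A: p*_A = 1 − 0.199/0.410 = 0.5146.
B: p*_B = 1 − 0.227/0.918 = 0.7527.
p*_A / p*_B = 0.5146/0.7527 = 0.6837.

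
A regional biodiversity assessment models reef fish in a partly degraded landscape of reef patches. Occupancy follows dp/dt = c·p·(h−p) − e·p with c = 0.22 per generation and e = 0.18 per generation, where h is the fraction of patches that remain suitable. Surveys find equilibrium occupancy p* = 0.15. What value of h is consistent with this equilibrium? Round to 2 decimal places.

At equilibrium c(h−p*) = e, so h = p* + e/c.
h = 0.15 + 0.18/0.22 = 0.15 + 0.8182 = 0.9682.

0.97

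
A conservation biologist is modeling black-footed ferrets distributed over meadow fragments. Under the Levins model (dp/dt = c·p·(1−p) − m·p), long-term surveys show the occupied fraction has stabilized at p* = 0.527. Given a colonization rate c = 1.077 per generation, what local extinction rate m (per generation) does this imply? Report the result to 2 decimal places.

At equilibrium c(1−p*) = m.
m = 1.077 × (1 − 0.527) = 1.077 × 0.4730 = 0.5094.

0.51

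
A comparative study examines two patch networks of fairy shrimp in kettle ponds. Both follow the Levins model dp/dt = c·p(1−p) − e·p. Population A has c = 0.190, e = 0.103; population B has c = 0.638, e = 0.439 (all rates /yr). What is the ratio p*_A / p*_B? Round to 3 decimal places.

1.468

A: p*_A = 1 − 0.103/0.190 = 0.4579.
B: p*_B = 1 − 0.439/0.638 = 0.3119.
p*_A / p*_B = 0.4579/0.3119 = 1.4680.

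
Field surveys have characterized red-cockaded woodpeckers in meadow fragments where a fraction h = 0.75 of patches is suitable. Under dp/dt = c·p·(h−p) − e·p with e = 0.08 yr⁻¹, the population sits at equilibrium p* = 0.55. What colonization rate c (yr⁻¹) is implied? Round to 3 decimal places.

At equilibrium c(h−p*) = e, so c = e/(h−p*).
c = 0.08/(0.75 − 0.55) = 0.08/0.2000 = 0.4000.

0.400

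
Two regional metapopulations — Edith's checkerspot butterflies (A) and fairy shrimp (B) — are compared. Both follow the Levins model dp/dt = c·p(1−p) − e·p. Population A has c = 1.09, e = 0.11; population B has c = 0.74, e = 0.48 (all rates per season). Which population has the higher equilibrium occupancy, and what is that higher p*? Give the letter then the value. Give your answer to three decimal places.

A, 0.899

A: p*_A = 1 − 0.11/1.09 = 0.8991.
B: p*_B = 1 − 0.48/0.74 = 0.3514.
A is higher at 0.8991.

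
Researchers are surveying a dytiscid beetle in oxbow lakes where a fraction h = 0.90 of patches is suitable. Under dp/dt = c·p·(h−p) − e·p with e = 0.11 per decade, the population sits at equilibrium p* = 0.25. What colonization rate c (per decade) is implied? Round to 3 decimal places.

0.169

At equilibrium c(h−p*) = e, so c = e/(h−p*).
c = 0.11/(0.90 − 0.25) = 0.11/0.6500 = 0.1692.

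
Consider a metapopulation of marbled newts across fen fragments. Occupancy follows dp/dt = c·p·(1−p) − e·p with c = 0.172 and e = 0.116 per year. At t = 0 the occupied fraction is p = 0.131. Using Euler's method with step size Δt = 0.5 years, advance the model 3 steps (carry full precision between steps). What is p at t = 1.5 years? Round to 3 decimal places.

Update rule: p ← p + [c·p·(1−p) − e·p]·Δt with Δt = 0.5.
p: 0.13100 → 0.13319  (Δp = +0.00219)
p: 0.13319 → 0.13540  (Δp = +0.00220)
p: 0.13540 → 0.13761  (Δp = +0.00221)

0.138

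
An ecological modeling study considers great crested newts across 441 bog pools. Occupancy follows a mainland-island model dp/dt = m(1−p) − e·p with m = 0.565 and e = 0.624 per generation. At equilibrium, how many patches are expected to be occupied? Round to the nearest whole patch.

p* = m/(m+e) = 0.565/1.1890 = 0.4752.
Expected occupied patches = N × p* = 441 × 0.4752 = 209.56 ≈ 210.

210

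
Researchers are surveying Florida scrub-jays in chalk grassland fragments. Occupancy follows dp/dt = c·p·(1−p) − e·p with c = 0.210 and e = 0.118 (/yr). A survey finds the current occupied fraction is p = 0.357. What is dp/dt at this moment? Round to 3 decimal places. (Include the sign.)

0.006

Colonization term: c·p·(1−p) = 0.210×0.357×0.6430 = 0.04821.
Extinction term: e·p = 0.04213.
dp/dt = 0.04821 − 0.04213 = 0.00608.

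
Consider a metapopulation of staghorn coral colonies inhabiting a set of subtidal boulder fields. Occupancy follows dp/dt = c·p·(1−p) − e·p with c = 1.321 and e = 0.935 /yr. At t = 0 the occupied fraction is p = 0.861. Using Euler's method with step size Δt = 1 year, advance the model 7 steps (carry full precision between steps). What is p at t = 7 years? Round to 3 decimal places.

0.286

Update rule: p ← p + [c·p·(1−p) − e·p]·Δt with Δt = 1.
t = 1: p = 0.86100 + (-0.64694) = 0.21406
t = 2: p = 0.21406 + (+0.02210) = 0.23616
t = 3: p = 0.23616 + (+0.01748) = 0.25364
t = 4: p = 0.25364 + (+0.01292) = 0.26656
t = 5: p = 0.26656 + (+0.00903) = 0.27559
t = 6: p = 0.27559 + (+0.00605) = 0.28164
t = 7: p = 0.28164 + (+0.00393) = 0.28557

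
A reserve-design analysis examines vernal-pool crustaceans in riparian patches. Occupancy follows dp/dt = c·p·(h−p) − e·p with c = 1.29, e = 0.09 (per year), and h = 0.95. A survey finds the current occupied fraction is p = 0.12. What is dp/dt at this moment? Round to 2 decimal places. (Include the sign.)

Colonization term: c·p·(h−p) = 1.29×0.12×0.8300 = 0.12848.
Extinction term: e·p = 0.01080.
dp/dt = 0.12848 − 0.01080 = 0.11768.

0.12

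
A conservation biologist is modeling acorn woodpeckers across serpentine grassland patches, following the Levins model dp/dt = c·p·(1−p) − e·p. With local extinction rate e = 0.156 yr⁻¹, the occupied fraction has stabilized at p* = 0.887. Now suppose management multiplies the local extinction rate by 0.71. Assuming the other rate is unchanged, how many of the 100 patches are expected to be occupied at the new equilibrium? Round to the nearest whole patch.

Balance c(1−p*) = e gives c = e/(1 − 0.88700) = 0.156/0.11300 = 1.38053.
New p* = 1 − e/c = 1 − 0.11076/1.38053 = 0.91977.
Expected occupied = 100 × 0.91977 = 91.98 ≈ 92.

92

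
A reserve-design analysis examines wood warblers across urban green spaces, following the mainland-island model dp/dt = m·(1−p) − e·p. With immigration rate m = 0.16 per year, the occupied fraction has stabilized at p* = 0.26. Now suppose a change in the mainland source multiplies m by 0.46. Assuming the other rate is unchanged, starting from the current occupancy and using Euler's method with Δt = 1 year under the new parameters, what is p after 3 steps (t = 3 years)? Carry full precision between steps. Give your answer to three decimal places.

Balance m(1−p*) = e·p* gives e = m(1−p*)/p* = 0.16×0.74000/0.26000 = 0.45538.
Starting from p₀ = 0.26000; update p ← p + (dp/dt)·Δt with the new parameters.
step 1: Δp = -0.06394, p = 0.19606
step 2: Δp = -0.03011, p = 0.16595
step 3: Δp = -0.01418, p = 0.15176

0.152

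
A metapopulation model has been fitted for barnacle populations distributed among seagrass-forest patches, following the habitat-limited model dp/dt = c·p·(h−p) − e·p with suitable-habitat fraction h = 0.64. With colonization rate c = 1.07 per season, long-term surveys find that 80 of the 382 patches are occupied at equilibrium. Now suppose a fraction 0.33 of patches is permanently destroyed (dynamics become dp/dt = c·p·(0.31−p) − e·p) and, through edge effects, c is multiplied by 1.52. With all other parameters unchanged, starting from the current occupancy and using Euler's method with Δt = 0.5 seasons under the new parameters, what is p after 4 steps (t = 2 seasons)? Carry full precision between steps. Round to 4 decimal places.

Observed p* = 80/382 = 0.20942.
Balance c(h−p*) = e gives e = 1.07×(0.64 − 0.20942) = 0.46072.
Starting from p₀ = 0.20942; update p ← p + (dp/dt)·Δt with the new parameters.
t = 0.5: p = 0.20942 + (-0.03111) = 0.17831
t = 1: p = 0.17831 + (-0.02198) = 0.15633
t = 1.5: p = 0.15633 + (-0.01648) = 0.13985
t = 2: p = 0.13985 + (-0.01287) = 0.12699

0.1270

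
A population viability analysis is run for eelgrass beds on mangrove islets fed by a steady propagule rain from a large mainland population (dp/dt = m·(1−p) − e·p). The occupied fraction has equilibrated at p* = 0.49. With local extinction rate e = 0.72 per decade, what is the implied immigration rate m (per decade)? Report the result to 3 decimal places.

At equilibrium m(1−p*) = e·p*, so m = e·p*/(1−p*).
m = 0.72 × 0.49 / 0.5100 = 0.3528/0.5100 = 0.6918.

0.692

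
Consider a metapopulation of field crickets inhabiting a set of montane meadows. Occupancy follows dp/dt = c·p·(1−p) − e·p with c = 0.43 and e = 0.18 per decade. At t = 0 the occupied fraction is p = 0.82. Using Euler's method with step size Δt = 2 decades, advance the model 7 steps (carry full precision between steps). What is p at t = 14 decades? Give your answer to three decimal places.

0.582

Update rule: p ← p + [c·p·(1−p) − e·p]·Δt with Δt = 2.
  1  |  dp/dt·Δt = -0.168264  |  p_1 = 0.651736
  2  |  dp/dt·Δt = -0.039425  |  p_2 = 0.612311
  3  |  dp/dt·Δt = -0.016280  |  p_3 = 0.596031
  4  |  dp/dt·Δt = -0.007502  |  p_4 = 0.588529
  5  |  dp/dt·Δt = -0.003611  |  p_5 = 0.584918
  6  |  dp/dt·Δt = -0.001772  |  p_6 = 0.583146
  7  |  dp/dt·Δt = -0.000878  |  p_7 = 0.582268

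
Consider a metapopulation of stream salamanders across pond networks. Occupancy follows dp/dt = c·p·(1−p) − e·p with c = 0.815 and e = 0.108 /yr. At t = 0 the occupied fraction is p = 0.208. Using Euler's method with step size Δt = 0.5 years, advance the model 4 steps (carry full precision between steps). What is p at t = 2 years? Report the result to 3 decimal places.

Update rule: p ← p + [c·p·(1−p) − e·p]·Δt with Δt = 0.5.
p: 0.20800 → 0.26390  (Δp = +0.05590)
p: 0.26390 → 0.32881  (Δp = +0.06491)
p: 0.32881 → 0.40098  (Δp = +0.07218)
p: 0.40098 → 0.47721  (Δp = +0.07623)

0.477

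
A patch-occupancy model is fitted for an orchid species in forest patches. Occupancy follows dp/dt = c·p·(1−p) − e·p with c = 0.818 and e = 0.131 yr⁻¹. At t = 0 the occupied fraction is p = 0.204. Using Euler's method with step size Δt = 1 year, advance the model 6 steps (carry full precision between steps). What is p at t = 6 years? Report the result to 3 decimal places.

Update rule: p ← p + [c·p·(1−p) − e·p]·Δt with Δt = 1.
t = 1: p = 0.20400 + (+0.10611) = 0.31011
t = 2: p = 0.31011 + (+0.13438) = 0.44449
t = 3: p = 0.44449 + (+0.14375) = 0.58824
t = 4: p = 0.58824 + (+0.12107) = 0.70931
t = 5: p = 0.70931 + (+0.07574) = 0.78505
t = 6: p = 0.78505 + (+0.03519) = 0.82024

0.820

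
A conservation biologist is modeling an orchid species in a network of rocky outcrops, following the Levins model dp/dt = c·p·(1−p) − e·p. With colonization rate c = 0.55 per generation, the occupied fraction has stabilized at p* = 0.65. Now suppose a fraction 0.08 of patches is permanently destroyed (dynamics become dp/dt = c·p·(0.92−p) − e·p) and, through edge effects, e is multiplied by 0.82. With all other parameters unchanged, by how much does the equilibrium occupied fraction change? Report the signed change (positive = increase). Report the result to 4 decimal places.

-0.0170

Balance c(1−p*) = e gives e = 0.55×(1 − 0.65000) = 0.19250.
New p* = 0.92 − e/c = 0.92 − 0.15785/0.55000 = 0.63300.
Δp* = 0.63300 − 0.65000 = -0.01700.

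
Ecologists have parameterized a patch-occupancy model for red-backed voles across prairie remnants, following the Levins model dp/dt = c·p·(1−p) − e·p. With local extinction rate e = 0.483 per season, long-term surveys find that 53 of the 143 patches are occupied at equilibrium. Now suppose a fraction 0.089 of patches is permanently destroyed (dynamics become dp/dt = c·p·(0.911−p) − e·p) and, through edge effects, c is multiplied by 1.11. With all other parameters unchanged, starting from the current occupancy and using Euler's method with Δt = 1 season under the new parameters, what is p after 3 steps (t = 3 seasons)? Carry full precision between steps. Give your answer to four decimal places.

0.3528

Observed p* = 53/143 = 0.37063.
Balance c(1−p*) = e gives c = e/(1 − 0.37063) = 0.483/0.62937 = 0.76743.
Starting from p₀ = 0.37063; update p ← p + (dp/dt)·Δt with the new parameters.
  1  |  dp/dt·Δt = -0.008408  |  p_1 = 0.362222
  2  |  dp/dt·Δt = -0.005623  |  p_2 = 0.356599
  3  |  dp/dt·Δt = -0.003827  |  p_3 = 0.352772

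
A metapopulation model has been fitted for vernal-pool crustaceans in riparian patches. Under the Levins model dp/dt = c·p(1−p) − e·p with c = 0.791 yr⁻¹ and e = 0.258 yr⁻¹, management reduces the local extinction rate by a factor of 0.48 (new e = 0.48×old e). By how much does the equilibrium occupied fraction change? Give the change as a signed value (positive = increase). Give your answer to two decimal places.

0.17

Before: p* = 1 − 0.258/0.791 = 0.6738.
After the change, c = 0.791, e = 0.12384, so p* = 1 − 0.12384/0.791 = 0.8434.
Δp* = 0.8434 − 0.6738 = +0.1696.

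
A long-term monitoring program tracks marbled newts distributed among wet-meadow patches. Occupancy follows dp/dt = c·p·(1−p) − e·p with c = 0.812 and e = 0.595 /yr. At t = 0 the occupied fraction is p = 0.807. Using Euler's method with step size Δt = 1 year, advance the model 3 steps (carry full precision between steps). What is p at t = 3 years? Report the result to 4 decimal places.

Update rule: p ← p + [c·p·(1−p) − e·p]·Δt with Δt = 1.
  1  |  dp/dt·Δt = -0.353695  |  p_1 = 0.453305
  2  |  dp/dt·Δt = -0.068487  |  p_2 = 0.384818
  3  |  dp/dt·Δt = -0.036739  |  p_3 = 0.348079

0.3481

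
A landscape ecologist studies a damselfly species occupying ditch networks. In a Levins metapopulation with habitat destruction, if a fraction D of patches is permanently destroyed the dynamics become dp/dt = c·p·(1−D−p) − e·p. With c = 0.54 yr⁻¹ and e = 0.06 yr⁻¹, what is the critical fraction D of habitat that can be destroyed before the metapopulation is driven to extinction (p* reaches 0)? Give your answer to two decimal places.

0.89

The nontrivial equilibrium is p* = (1−D) − e/c; extinction occurs when this hits zero.
So D_crit = 1 − e/c = 1 − 0.06/0.54 = 1 − 0.1111 = 0.8889.
This equals the undisturbed p*, a classic result of Lande's extension.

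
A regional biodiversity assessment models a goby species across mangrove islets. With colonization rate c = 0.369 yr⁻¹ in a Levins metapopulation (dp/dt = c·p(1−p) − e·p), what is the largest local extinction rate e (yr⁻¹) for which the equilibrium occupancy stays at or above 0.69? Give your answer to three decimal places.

1 − e/c ≥ 0.69 ⇒ e ≤ c(1 − 0.69) = 0.369 × 0.3100.
e_max = 0.1144.

0.114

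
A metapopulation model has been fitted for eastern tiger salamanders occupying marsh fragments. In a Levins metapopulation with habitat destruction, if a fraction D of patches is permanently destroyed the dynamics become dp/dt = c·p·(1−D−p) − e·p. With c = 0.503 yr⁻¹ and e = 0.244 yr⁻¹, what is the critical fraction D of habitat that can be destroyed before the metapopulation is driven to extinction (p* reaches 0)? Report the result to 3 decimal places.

0.515

The nontrivial equilibrium is p* = (1−D) − e/c; extinction occurs when this hits zero.
So D_crit = 1 − e/c = 1 − 0.244/0.503 = 1 − 0.4851 = 0.5149.
Note this equals the original equilibrium occupancy — the Levins extinction-debt result.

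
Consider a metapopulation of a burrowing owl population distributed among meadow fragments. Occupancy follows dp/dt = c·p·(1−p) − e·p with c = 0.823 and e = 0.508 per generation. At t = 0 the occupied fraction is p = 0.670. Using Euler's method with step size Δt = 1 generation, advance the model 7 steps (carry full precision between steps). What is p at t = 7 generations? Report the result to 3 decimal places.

Update rule: p ← p + [c·p·(1−p) − e·p]·Δt with Δt = 1.
p: 0.67000 → 0.51161  (Δp = -0.15839)
p: 0.51161 → 0.45735  (Δp = -0.05426)
p: 0.45735 → 0.42927  (Δp = -0.02808)
p: 0.42927 → 0.41283  (Δp = -0.01644)
p: 0.41283 → 0.40261  (Δp = -0.01022)
p: 0.40261 → 0.39603  (Δp = -0.00658)
p: 0.39603 → 0.39170  (Δp = -0.00433)

0.392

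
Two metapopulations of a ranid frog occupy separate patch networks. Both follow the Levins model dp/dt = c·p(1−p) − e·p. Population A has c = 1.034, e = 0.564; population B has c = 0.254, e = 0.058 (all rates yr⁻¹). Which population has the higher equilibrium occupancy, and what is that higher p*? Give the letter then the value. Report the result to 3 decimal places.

A: p*_A = 1 − 0.564/1.034 = 0.4545.
B: p*_B = 1 − 0.058/0.254 = 0.7717.
B is higher at 0.7717.

B, 0.772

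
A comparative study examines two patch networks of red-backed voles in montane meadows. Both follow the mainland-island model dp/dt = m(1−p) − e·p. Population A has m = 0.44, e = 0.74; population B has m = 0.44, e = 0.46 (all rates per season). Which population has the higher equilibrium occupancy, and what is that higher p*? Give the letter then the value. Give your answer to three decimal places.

A: p*_A = m/(m+e) = 0.44/1.1800 = 0.3729.
B: p*_B = 0.44/0.9000 = 0.4889.
B is higher at 0.4889.

B, 0.489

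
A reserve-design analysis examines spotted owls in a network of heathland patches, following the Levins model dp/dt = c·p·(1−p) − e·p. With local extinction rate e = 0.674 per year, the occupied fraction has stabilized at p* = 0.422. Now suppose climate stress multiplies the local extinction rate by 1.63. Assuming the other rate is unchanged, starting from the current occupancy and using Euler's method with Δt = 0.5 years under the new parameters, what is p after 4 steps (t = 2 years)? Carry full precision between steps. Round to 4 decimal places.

Balance c(1−p*) = e gives c = e/(1 − 0.42200) = 0.674/0.57800 = 1.16609.
Starting from p₀ = 0.42200; update p ← p + (dp/dt)·Δt with the new parameters.
p: 0.42200 → 0.33241  (Δp = -0.08959)
p: 0.33241 → 0.27920  (Δp = -0.05321)
p: 0.27920 → 0.24317  (Δp = -0.03603)
p: 0.24317 → 0.21689  (Δp = -0.02627)

0.2169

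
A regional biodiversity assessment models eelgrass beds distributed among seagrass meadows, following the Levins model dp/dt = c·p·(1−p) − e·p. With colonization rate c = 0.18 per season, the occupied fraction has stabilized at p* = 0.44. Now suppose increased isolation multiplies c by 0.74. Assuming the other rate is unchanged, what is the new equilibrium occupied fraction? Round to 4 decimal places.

0.2432

Balance c(1−p*) = e gives e = 0.18×(1 − 0.44000) = 0.10080.
New p* = 1 − e/c = 1 − 0.10080/0.13320 = 0.24324.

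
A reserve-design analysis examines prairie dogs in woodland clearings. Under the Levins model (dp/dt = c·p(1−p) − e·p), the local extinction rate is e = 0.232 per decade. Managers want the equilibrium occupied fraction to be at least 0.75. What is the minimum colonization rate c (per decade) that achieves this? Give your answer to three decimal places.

p* = 1 − e/c ≥ 0.75 requires e/c ≤ 0.2500, i.e. c ≥ e/0.2500.
c_min = 0.232/0.2500 = 0.9280.

0.928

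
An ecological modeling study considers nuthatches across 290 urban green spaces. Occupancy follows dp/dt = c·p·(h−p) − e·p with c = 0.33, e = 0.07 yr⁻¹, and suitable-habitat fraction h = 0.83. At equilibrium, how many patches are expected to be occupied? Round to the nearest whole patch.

179

p* = h − e/c = 0.83 − 0.2121 = 0.6179.
Expected occupied patches = N × p* = 290 × 0.6179 = 179.18 ≈ 179.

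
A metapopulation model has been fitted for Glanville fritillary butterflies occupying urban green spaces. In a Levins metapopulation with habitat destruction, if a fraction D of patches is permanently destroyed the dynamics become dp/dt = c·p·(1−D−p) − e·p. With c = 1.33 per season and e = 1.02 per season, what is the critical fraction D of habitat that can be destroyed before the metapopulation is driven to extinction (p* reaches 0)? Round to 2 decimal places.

0.23

The nontrivial equilibrium is p* = (1−D) − e/c; extinction occurs when this hits zero.
So D_crit = 1 − e/c = 1 − 1.02/1.33 = 1 − 0.7669 = 0.2331.
This equals the undisturbed p*, a classic result of Lande's extension.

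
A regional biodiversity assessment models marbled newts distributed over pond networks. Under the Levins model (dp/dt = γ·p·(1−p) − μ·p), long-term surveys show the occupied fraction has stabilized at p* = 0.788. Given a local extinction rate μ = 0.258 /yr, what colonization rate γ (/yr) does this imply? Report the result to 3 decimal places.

At equilibrium γ(1−p*) = μ, so γ = μ/(1−p*).
γ = 0.258/(1 − 0.788) = 0.258/0.2120 = 1.2170.

1.217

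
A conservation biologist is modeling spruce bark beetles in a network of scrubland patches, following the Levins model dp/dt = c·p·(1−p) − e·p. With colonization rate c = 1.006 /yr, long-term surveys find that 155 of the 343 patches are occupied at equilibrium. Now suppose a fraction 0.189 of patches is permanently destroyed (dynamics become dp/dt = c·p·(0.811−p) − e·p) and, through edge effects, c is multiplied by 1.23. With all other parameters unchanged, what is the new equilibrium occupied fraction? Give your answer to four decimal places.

Observed p* = 155/343 = 0.45190.
Balance c(1−p*) = e gives e = 1.006×(1 − 0.45190) = 0.55139.
New p* = 0.811 − e/c = 0.811 − 0.55139/1.23738 = 0.36539.

0.3654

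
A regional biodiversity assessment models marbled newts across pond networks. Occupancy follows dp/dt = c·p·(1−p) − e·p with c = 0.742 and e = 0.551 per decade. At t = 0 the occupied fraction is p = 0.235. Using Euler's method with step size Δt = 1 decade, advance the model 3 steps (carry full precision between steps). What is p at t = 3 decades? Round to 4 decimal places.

Update rule: p ← p + [c·p·(1−p) − e·p]·Δt with Δt = 1.
t = 1: p = 0.23500 + (+0.00391) = 0.23891
t = 2: p = 0.23891 + (+0.00328) = 0.24219
t = 3: p = 0.24219 + (+0.00274) = 0.24492

0.2449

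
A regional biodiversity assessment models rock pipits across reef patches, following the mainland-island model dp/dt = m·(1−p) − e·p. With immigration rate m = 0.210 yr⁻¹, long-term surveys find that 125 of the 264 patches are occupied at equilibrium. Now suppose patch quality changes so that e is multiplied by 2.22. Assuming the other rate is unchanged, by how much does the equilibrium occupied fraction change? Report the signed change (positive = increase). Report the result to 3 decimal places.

Observed p* = 125/264 = 0.47348.
Balance m(1−p*) = e·p* gives e = m(1−p*)/p* = 0.210×0.52652/0.47348 = 0.23352.
New p* = m/(m+e) = 0.21000/(0.21000+0.51841) = 0.28830.
Δp* = 0.28830 − 0.47348 = -0.18518.

-0.185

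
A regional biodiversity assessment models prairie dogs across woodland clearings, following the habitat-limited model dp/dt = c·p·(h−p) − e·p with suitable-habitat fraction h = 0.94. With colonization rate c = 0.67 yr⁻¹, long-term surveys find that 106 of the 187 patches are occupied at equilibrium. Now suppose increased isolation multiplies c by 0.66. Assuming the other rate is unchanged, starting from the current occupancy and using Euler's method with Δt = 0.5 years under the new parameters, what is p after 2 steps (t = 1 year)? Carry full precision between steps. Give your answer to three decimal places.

0.523

Observed p* = 106/187 = 0.56684.
Balance c(h−p*) = e gives e = 0.67×(0.94 − 0.56684) = 0.25001.
Starting from p₀ = 0.56684; update p ← p + (dp/dt)·Δt with the new parameters.
t = 0.5: p = 0.56684 + (-0.02409) = 0.54275
t = 1: p = 0.54275 + (-0.02018) = 0.52258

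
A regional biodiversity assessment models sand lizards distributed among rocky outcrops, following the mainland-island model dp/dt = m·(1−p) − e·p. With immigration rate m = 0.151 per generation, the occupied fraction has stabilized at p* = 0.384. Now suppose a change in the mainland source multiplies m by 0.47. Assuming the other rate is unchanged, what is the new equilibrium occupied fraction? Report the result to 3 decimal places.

0.227

Balance m(1−p*) = e·p* gives e = m(1−p*)/p* = 0.151×0.61600/0.38400 = 0.24223.
New p* = m/(m+e) = 0.07097/(0.07097+0.24223) = 0.22660.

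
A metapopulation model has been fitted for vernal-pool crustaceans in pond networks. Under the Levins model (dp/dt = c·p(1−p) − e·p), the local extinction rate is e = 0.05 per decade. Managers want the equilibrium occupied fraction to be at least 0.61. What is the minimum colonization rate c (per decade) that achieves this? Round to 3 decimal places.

p* = 1 − e/c ≥ 0.61 requires e/c ≤ 0.3900, i.e. c ≥ e/0.3900.
c_min = 0.05/0.3900 = 0.1282.

0.128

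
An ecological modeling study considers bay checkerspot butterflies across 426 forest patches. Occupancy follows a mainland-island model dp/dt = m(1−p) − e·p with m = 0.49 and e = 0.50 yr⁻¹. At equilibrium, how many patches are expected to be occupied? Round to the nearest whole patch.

p* = m/(m+e) = 0.49/0.9900 = 0.4949.
Expected occupied patches = N × p* = 426 × 0.4949 = 210.85 ≈ 211.

211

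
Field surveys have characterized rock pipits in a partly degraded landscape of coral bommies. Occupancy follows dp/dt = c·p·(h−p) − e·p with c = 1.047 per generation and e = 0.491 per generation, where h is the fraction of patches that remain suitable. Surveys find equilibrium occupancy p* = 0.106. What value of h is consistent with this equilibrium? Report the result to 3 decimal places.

0.575

At equilibrium c(h−p*) = e, so h = p* + e/c.
h = 0.106 + 0.491/1.047 = 0.106 + 0.4690 = 0.5750.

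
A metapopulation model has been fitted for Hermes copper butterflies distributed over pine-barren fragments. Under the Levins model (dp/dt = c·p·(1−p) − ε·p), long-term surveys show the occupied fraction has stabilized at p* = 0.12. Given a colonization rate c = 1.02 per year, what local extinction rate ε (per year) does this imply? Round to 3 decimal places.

At equilibrium c(1−p*) = ε.
ε = 1.02 × (1 − 0.12) = 1.02 × 0.8800 = 0.8976.

0.898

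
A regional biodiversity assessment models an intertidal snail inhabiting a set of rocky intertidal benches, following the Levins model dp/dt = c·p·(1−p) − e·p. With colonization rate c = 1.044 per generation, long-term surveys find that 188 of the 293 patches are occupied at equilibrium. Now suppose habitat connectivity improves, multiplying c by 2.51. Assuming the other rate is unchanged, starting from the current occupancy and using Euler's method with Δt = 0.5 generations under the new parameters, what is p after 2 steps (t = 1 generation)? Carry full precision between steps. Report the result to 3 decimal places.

Observed p* = 188/293 = 0.64164.
Balance c(1−p*) = e gives e = 1.044×(1 − 0.64164) = 0.37413.
Starting from p₀ = 0.64164; update p ← p + (dp/dt)·Δt with the new parameters.
p: 0.64164 → 0.82288  (Δp = +0.18124)
p: 0.82288 → 0.85991  (Δp = +0.03703)

0.860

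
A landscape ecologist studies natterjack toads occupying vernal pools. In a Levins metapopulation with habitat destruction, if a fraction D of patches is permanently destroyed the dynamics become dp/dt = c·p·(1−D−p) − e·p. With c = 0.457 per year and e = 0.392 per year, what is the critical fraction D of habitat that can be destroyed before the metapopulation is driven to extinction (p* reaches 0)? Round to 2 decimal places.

The nontrivial equilibrium is p* = (1−D) − e/c; extinction occurs when this hits zero.
So D_crit = 1 − e/c = 1 − 0.392/0.457 = 1 − 0.8578 = 0.1422.
Note this equals the original equilibrium occupancy — the Levins extinction-debt result.

0.14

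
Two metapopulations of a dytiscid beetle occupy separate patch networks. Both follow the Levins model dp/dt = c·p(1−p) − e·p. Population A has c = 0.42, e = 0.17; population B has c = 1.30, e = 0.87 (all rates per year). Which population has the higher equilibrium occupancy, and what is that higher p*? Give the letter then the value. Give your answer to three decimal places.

A: p*_A = 1 − 0.17/0.42 = 0.5952.
B: p*_B = 1 − 0.87/1.30 = 0.3308.
A is higher at 0.5952.

A, 0.595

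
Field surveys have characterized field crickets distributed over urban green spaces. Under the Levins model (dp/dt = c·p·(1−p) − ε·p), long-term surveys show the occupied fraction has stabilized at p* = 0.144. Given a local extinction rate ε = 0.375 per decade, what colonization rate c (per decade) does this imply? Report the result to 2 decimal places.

At equilibrium c(1−p*) = ε, so c = ε/(1−p*).
c = 0.375/(1 − 0.144) = 0.375/0.8560 = 0.4381.

0.44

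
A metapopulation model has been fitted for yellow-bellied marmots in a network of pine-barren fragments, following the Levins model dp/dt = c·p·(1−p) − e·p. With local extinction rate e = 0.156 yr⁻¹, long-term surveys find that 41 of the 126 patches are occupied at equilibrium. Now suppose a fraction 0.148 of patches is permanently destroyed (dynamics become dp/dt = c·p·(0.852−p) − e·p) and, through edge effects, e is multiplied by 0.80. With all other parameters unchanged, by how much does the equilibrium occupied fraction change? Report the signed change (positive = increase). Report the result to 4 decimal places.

Observed p* = 41/126 = 0.32540.
Balance c(1−p*) = e gives c = e/(1 − 0.32540) = 0.156/0.67460 = 0.23125.
New p* = 0.852 − e/c = 0.852 − 0.12480/0.23125 = 0.31232.
Δp* = 0.31232 − 0.32540 = -0.01308.

-0.0131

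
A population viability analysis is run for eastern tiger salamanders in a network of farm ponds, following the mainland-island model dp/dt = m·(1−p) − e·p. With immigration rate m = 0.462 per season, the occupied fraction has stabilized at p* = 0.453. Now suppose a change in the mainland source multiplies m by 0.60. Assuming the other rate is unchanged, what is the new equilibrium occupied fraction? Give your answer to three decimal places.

Balance m(1−p*) = e·p* gives e = m(1−p*)/p* = 0.462×0.54700/0.45300 = 0.55787.
New p* = m/(m+e) = 0.27720/(0.27720+0.55787) = 0.33195.

0.332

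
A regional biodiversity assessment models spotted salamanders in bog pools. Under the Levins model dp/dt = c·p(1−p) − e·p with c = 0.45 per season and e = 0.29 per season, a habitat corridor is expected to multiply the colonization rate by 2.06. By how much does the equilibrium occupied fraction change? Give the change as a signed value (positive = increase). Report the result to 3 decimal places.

0.332

Before: p* = 1 − 0.29/0.45 = 0.3556.
After the change, c = 0.927, e = 0.29, so p* = 1 − 0.29/0.927 = 0.6872.
Δp* = 0.6872 − 0.3556 = +0.3316.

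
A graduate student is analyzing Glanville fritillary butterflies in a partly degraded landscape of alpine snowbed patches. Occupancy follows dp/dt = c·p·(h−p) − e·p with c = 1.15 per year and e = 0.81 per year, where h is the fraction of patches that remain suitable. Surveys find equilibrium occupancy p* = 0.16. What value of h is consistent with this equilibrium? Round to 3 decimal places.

At equilibrium c(h−p*) = e, so h = p* + e/c.
h = 0.16 + 0.81/1.15 = 0.16 + 0.7043 = 0.8643.

0.864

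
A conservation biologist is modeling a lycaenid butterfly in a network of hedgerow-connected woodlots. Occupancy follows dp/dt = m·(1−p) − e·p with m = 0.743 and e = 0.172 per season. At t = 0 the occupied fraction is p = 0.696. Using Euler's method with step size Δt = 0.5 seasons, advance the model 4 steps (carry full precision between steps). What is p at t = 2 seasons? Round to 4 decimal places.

Update rule: p ← p + [m·(1−p) − e·p]·Δt with Δt = 0.5.
t = 0.5: p = 0.69600 + (+0.05308) = 0.74908
t = 1: p = 0.74908 + (+0.02880) = 0.77788
t = 1.5: p = 0.77788 + (+0.01562) = 0.79350
t = 2: p = 0.79350 + (+0.00847) = 0.80197

0.8020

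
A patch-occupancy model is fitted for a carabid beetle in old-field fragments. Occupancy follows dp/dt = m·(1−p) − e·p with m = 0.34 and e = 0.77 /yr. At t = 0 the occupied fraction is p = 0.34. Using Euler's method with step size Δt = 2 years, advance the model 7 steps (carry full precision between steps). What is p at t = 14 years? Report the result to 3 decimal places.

Update rule: p ← p + [m·(1−p) − e·p]·Δt with Δt = 2.
  1  |  dp/dt·Δt = -0.074800  |  p_1 = 0.265200
  2  |  dp/dt·Δt = +0.091256  |  p_2 = 0.356456
  3  |  dp/dt·Δt = -0.111332  |  p_3 = 0.245124
  4  |  dp/dt·Δt = +0.135825  |  p_4 = 0.380949
  5  |  dp/dt·Δt = -0.165707  |  p_5 = 0.215242
  6  |  dp/dt·Δt = +0.202163  |  p_6 = 0.417405
  7  |  dp/dt·Δt = -0.246638  |  p_7 = 0.170766

0.171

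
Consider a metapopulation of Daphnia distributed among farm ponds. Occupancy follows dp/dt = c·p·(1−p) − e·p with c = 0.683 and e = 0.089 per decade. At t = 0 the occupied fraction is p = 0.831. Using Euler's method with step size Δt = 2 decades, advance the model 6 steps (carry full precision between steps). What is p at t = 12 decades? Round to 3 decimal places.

Update rule: p ← p + [c·p·(1−p) − e·p]·Δt with Δt = 2.
step 1: Δp = +0.04392, p = 0.87492
step 2: Δp = -0.00625, p = 0.86867
step 3: Δp = +0.00121, p = 0.86988
step 4: Δp = -0.00023, p = 0.86966
step 5: Δp = +0.00004, p = 0.86970
step 6: Δp = -0.00001, p = 0.86969

0.870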